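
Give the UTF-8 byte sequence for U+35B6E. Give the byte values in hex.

F0 B5 AD AE

U+35B6E = 0x35B6E = 220014 decimal. In range U+10000–U+10FFFF → 4-byte form: 11110xxx 10xxxxxx 10xxxxxx 10xxxxxx.
Binary (21 bits): 000110101101101101110.
Split 3+6+6+6: 000 | 110101 | 101101 | 101110.
Byte 1: 11110000 = 0xF0.
Byte 2: 10110101 = 0xB5.
Byte 3: 10101101 = 0xAD.
Byte 4: 10101110 = 0xAE.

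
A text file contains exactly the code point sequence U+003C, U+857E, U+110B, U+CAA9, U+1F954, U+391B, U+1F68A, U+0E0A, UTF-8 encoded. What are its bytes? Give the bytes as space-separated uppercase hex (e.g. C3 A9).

U+003C: 1-byte form → 3C.
U+857E: 3-byte form → E8 95 BE.
U+110B: 3-byte form → E1 84 8B.
U+CAA9: 3-byte form → EC AA A9.
U+1F954: 4-byte form → F0 9F A5 94.
U+391B: 3-byte form → E3 A4 9B.
U+1F68A: 4-byte form → F0 9F 9A 8A.
U+0E0A: 3-byte form → E0 B8 8A.
Concatenated (24 bytes): 3C E8 95 BE E1 84 8B EC AA A9 F0 9F A5 94 E3 A4 9B F0 9F 9A 8A E0 B8 8A.

3C E8 95 BE E1 84 8B EC AA A9 F0 9F A5 94 E3 A4 9B F0 9F 9A 8A E0 B8 8A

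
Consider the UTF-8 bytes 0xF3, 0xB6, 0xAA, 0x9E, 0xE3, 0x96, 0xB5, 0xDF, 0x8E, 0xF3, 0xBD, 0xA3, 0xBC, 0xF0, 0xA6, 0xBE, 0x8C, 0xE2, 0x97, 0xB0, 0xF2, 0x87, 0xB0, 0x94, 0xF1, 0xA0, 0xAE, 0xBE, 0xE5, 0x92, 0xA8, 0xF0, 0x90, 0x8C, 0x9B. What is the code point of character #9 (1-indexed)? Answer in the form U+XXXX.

U+54A8

Offset 0: leading byte 0xF3 = 11110011 → 4-byte char #1 = F3 B6 AA 9E.
Offset 4: leading byte 0xE3 = 11100011 → 3-byte char #2 = E3 96 B5.
Offset 7: leading byte 0xDF = 11011111 → 2-byte char #3 = DF 8E.
Offset 9: leading byte 0xF3 = 11110011 → 4-byte char #4 = F3 BD A3 BC.
Offset 13: leading byte 0xF0 = 11110000 → 4-byte char #5 = F0 A6 BE 8C.
Offset 17: leading byte 0xE2 = 11100010 → 3-byte char #6 = E2 97 B0.
Offset 20: leading byte 0xF2 = 11110010 → 4-byte char #7 = F2 87 B0 94.
Offset 24: leading byte 0xF1 = 11110001 → 4-byte char #8 = F1 A0 AE BE.
Offset 28: leading byte 0xE5 = 11100101 → 3-byte char #9 = E5 92 A8.
Leading byte 0xE5 = 11100101 matches 1110xxxx → 3-byte sequence.
Byte 1: 0xE5 = 11100101, payload 0101 (4 bits).
Byte 2: 0x92 = 10010010 (10xxxxxx ✓), payload 010010.
Byte 3: 0xA8 = 10101000 (10xxxxxx ✓), payload 101000.
Concatenate: 0101010010101000 = 0x54A8 (16 bits → U+54A8).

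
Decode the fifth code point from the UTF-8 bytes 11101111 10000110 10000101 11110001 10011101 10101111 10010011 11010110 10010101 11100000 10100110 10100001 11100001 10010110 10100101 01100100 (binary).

Offset 0: leading byte 0xEF = 11101111 → 3-byte char #1 = EF 86 85.
Offset 3: leading byte 0xF1 = 11110001 → 4-byte char #2 = F1 9D AF 93.
Offset 7: leading byte 0xD6 = 11010110 → 2-byte char #3 = D6 95.
Offset 9: leading byte 0xE0 = 11100000 → 3-byte char #4 = E0 A6 A1.
Offset 12: leading byte 0xE1 = 11100001 → 3-byte char #5 = E1 96 A5.
Leading byte 0xE1 = 11100001 matches 1110xxxx → 3-byte sequence.
Byte 1: 0xE1 = 11100001, payload 0001 (4 bits).
Byte 2: 0x96 = 10010110 (10xxxxxx ✓), payload 010110.
Byte 3: 0xA5 = 10100101 (10xxxxxx ✓), payload 100101.
Concatenate: 0001010110100101 = 0x15A5 (16 bits → U+15A5).

U+15A5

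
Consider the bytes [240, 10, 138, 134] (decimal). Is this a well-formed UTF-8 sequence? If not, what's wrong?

Leading byte 0xF0 = 11110000 → 4-byte form.
Byte 2 is 0x0A = 00001010, which is not 10xxxxxx — expected a continuation byte.

invalid (non-continuation byte where continuation expected)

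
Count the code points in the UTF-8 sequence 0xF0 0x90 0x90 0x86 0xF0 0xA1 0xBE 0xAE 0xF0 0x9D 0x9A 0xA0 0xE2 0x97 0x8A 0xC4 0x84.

5

Byte at offset 0: 0xF0 = 11110000 → 4-byte char (#1). Advance 4.
Byte at offset 4: 0xF0 = 11110000 → 4-byte char (#2). Advance 4.
Byte at offset 8: 0xF0 = 11110000 → 4-byte char (#3). Advance 4.
Byte at offset 12: 0xE2 = 11100010 → 3-byte char (#4). Advance 3.
Byte at offset 15: 0xC4 = 11000100 → 2-byte char (#5). Advance 2.
Reached end at offset 17 after 5 code points.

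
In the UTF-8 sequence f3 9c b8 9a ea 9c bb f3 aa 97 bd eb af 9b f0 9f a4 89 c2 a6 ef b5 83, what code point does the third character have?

U+EA5FD

Offset 0: leading byte 0xF3 = 11110011 → 4-byte char #1 = F3 9C B8 9A.
Offset 4: leading byte 0xEA = 11101010 → 3-byte char #2 = EA 9C BB.
Offset 7: leading byte 0xF3 = 11110011 → 4-byte char #3 = F3 AA 97 BD.
Leading byte 0xF3 = 11110011 matches 11110xxx → 4-byte sequence.
Byte 1: 0xF3 = 11110011, payload 011 (3 bits).
Byte 2: 0xAA = 10101010 (10xxxxxx ✓), payload 101010.
Byte 3: 0x97 = 10010111 (10xxxxxx ✓), payload 010111.
Byte 4: 0xBD = 10111101 (10xxxxxx ✓), payload 111101.
Concatenate: 011101010010111111101 = 0xEA5FD (21 bits → U+EA5FD).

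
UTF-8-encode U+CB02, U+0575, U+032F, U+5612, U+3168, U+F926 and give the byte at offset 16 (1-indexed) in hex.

1-indexed offset 16 is 0-indexed offset 15.
U+CB02 → 3-byte form EC AC 82 at offsets 0–2.
U+0575 → 2-byte form D5 B5 at offsets 3–4.
U+032F → 2-byte form CC AF at offsets 5–6.
U+5612 → 3-byte form E5 98 92 at offsets 7–9.
U+3168 → 3-byte form E3 85 A8 at offsets 10–12.
U+F926 → 3-byte form EF A4 A6 at offsets 13–15.
Offset 15 falls in char 6's range; it's byte 3 of EF A4 A6 = 0xA6.

0xA6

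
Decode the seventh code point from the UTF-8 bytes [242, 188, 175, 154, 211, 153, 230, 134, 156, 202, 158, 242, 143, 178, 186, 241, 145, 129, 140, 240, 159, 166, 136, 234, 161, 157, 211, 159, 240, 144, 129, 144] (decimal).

Offset 0: leading byte 0xF2 = 11110010 → 4-byte char #1 = F2 BC AF 9A.
Offset 4: leading byte 0xD3 = 11010011 → 2-byte char #2 = D3 99.
Offset 6: leading byte 0xE6 = 11100110 → 3-byte char #3 = E6 86 9C.
Offset 9: leading byte 0xCA = 11001010 → 2-byte char #4 = CA 9E.
Offset 11: leading byte 0xF2 = 11110010 → 4-byte char #5 = F2 8F B2 BA.
Offset 15: leading byte 0xF1 = 11110001 → 4-byte char #6 = F1 91 81 8C.
Offset 19: leading byte 0xF0 = 11110000 → 4-byte char #7 = F0 9F A6 88.
Leading byte 0xF0 = 11110000 matches 11110xxx → 4-byte sequence.
Byte 1: 0xF0 = 11110000, payload 000 (3 bits).
Byte 2: 0x9F = 10011111 (10xxxxxx ✓), payload 011111.
Byte 3: 0xA6 = 10100110 (10xxxxxx ✓), payload 100110.
Byte 4: 0x88 = 10001000 (10xxxxxx ✓), payload 001000.
Concatenate: 000011111100110001000 = 0x1F988 (21 bits → U+1F988).

U+1F988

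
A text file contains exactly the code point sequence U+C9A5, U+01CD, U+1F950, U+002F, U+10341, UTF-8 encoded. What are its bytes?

U+C9A5: 3-byte form → EC A6 A5.
U+01CD: 2-byte form → C7 8D.
U+1F950: 4-byte form → F0 9F A5 90.
U+002F: 1-byte form → 2F.
U+10341: 4-byte form → F0 90 8D 81.
Concatenated (14 bytes): EC A6 A5 C7 8D F0 9F A5 90 2F F0 90 8D 81.

EC A6 A5 C7 8D F0 9F A5 90 2F F0 90 8D 81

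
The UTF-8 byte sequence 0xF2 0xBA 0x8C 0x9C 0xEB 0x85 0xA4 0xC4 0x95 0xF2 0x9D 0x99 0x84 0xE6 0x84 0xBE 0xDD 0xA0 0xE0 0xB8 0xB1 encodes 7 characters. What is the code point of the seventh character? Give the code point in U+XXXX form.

U+0E31

Offset 0: leading byte 0xF2 = 11110010 → 4-byte char #1 = F2 BA 8C 9C.
Offset 4: leading byte 0xEB = 11101011 → 3-byte char #2 = EB 85 A4.
Offset 7: leading byte 0xC4 = 11000100 → 2-byte char #3 = C4 95.
Offset 9: leading byte 0xF2 = 11110010 → 4-byte char #4 = F2 9D 99 84.
Offset 13: leading byte 0xE6 = 11100110 → 3-byte char #5 = E6 84 BE.
Offset 16: leading byte 0xDD = 11011101 → 2-byte char #6 = DD A0.
Offset 18: leading byte 0xE0 = 11100000 → 3-byte char #7 = E0 B8 B1.
Leading byte 0xE0 = 11100000 matches 1110xxxx → 3-byte sequence.
Byte 1: 0xE0 = 11100000, payload 0000 (4 bits).
Byte 2: 0xB8 = 10111000 (10xxxxxx ✓), payload 111000.
Byte 3: 0xB1 = 10110001 (10xxxxxx ✓), payload 110001.
Concatenate: 0000111000110001 = 0xE31 (16 bits → U+0E31).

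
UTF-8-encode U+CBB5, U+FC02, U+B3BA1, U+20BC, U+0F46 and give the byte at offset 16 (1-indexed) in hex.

0x86

1-indexed offset 16 is 0-indexed offset 15.
U+CBB5 → 3-byte form EC AE B5 at offsets 0–2.
U+FC02 → 3-byte form EF B0 82 at offsets 3–5.
U+B3BA1 → 4-byte form F2 B3 AE A1 at offsets 6–9.
U+20BC → 3-byte form E2 82 BC at offsets 10–12.
U+0F46 → 3-byte form E0 BD 86 at offsets 13–15.
Offset 15 falls in char 5's range; it's byte 3 of E0 BD 86 = 0x86.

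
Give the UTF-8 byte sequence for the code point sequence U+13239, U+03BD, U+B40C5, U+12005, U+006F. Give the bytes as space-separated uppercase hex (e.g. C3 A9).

F0 93 88 B9 CE BD F2 B4 83 85 F0 92 80 85 6F

U+13239: 4-byte form → F0 93 88 B9.
U+03BD: 2-byte form → CE BD.
U+B40C5: 4-byte form → F2 B4 83 85.
U+12005: 4-byte form → F0 92 80 85.
U+006F: 1-byte form → 6F.
Concatenated (15 bytes): F0 93 88 B9 CE BD F2 B4 83 85 F0 92 80 85 6F.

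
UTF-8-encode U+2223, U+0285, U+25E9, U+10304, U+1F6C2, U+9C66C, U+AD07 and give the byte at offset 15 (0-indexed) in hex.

U+2223 → 3-byte form E2 88 A3 at offsets 0–2.
U+0285 → 2-byte form CA 85 at offsets 3–4.
U+25E9 → 3-byte form E2 97 A9 at offsets 5–7.
U+10304 → 4-byte form F0 90 8C 84 at offsets 8–11.
U+1F6C2 → 4-byte form F0 9F 9B 82 at offsets 12–15.
Offset 15 falls in char 5's range; it's byte 4 of F0 9F 9B 82 = 0x82.

0x82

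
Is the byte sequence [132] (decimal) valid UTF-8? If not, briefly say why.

invalid (continuation byte with no leading byte)

Byte 0x84 = 10000100 has the form 10xxxxxx — a continuation byte — but there is no preceding leading byte.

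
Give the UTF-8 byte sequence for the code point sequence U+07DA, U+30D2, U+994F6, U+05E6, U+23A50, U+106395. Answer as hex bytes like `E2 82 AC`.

DF 9A E3 83 92 F2 99 93 B6 D7 A6 F0 A3 A9 90 F4 86 8E 95

U+07DA: 2-byte form → DF 9A.
U+30D2: 3-byte form → E3 83 92.
U+994F6: 4-byte form → F2 99 93 B6.
U+05E6: 2-byte form → D7 A6.
U+23A50: 4-byte form → F0 A3 A9 90.
U+106395: 4-byte form → F4 86 8E 95.
Concatenated (19 bytes): DF 9A E3 83 92 F2 99 93 B6 D7 A6 F0 A3 A9 90 F4 86 8E 95.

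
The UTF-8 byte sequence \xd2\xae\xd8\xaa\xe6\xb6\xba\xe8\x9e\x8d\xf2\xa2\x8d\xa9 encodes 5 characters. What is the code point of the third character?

Offset 0: leading byte 0xD2 = 11010010 → 2-byte char #1 = D2 AE.
Offset 2: leading byte 0xD8 = 11011000 → 2-byte char #2 = D8 AA.
Offset 4: leading byte 0xE6 = 11100110 → 3-byte char #3 = E6 B6 BA.
Leading byte 0xE6 = 11100110 matches 1110xxxx → 3-byte sequence.
Byte 1: 0xE6 = 11100110, payload 0110 (4 bits).
Byte 2: 0xB6 = 10110110 (10xxxxxx ✓), payload 110110.
Byte 3: 0xBA = 10111010 (10xxxxxx ✓), payload 111010.
Concatenate: 0110110110111010 = 0x6DBA (16 bits → U+6DBA).

U+6DBA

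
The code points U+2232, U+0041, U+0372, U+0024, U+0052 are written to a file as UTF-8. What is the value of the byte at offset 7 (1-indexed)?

0x24

1-indexed offset 7 is 0-indexed offset 6.
U+2232 → 3-byte form E2 88 B2 at offsets 0–2.
U+0041 → 1-byte form 41 at offsets 3–3.
U+0372 → 2-byte form CD B2 at offsets 4–5.
U+0024 → 1-byte form 24 at offsets 6–6.
Offset 6 falls in char 4's range; it's byte 1 of 24 = 0x24.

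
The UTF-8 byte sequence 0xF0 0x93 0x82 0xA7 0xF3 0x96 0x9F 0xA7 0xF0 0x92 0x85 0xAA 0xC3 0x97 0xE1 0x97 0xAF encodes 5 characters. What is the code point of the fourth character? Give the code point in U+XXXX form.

U+00D7

Offset 0: leading byte 0xF0 = 11110000 → 4-byte char #1 = F0 93 82 A7.
Offset 4: leading byte 0xF3 = 11110011 → 4-byte char #2 = F3 96 9F A7.
Offset 8: leading byte 0xF0 = 11110000 → 4-byte char #3 = F0 92 85 AA.
Offset 12: leading byte 0xC3 = 11000011 → 2-byte char #4 = C3 97.
Leading byte 0xC3 = 11000011 matches 110xxxxx → 2-byte sequence.
Byte 1: 0xC3 = 11000011, payload 00011 (5 bits).
Byte 2: 0x97 = 10010111 (10xxxxxx ✓), payload 010111.
Concatenate: 00011010111 = 0xD7 (11 bits → U+00D7).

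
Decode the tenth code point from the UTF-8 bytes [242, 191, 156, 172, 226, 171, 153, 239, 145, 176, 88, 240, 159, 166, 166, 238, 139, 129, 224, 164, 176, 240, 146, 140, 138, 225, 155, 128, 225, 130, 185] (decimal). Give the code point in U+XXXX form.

Offset 0: leading byte 0xF2 = 11110010 → 4-byte char #1 = F2 BF 9C AC.
Offset 4: leading byte 0xE2 = 11100010 → 3-byte char #2 = E2 AB 99.
Offset 7: leading byte 0xEF = 11101111 → 3-byte char #3 = EF 91 B0.
Offset 10: leading byte 0x58 = 01011000 → 1-byte char #4 = 58.
Offset 11: leading byte 0xF0 = 11110000 → 4-byte char #5 = F0 9F A6 A6.
Offset 15: leading byte 0xEE = 11101110 → 3-byte char #6 = EE 8B 81.
Offset 18: leading byte 0xE0 = 11100000 → 3-byte char #7 = E0 A4 B0.
Offset 21: leading byte 0xF0 = 11110000 → 4-byte char #8 = F0 92 8C 8A.
Offset 25: leading byte 0xE1 = 11100001 → 3-byte char #9 = E1 9B 80.
Offset 28: leading byte 0xE1 = 11100001 → 3-byte char #10 = E1 82 B9.
Leading byte 0xE1 = 11100001 matches 1110xxxx → 3-byte sequence.
Byte 1: 0xE1 = 11100001, payload 0001 (4 bits).
Byte 2: 0x82 = 10000010 (10xxxxxx ✓), payload 000010.
Byte 3: 0xB9 = 10111001 (10xxxxxx ✓), payload 111001.
Concatenate: 0001000010111001 = 0x10B9 (16 bits → U+10B9).

U+10B9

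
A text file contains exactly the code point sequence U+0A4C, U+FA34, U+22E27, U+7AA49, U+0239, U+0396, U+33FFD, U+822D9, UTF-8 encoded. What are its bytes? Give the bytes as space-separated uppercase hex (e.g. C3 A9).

U+0A4C: 3-byte form → E0 A9 8C.
U+FA34: 3-byte form → EF A8 B4.
U+22E27: 4-byte form → F0 A2 B8 A7.
U+7AA49: 4-byte form → F1 BA A9 89.
U+0239: 2-byte form → C8 B9.
U+0396: 2-byte form → CE 96.
U+33FFD: 4-byte form → F0 B3 BF BD.
U+822D9: 4-byte form → F2 82 8B 99.
Concatenated (26 bytes): E0 A9 8C EF A8 B4 F0 A2 B8 A7 F1 BA A9 89 C8 B9 CE 96 F0 B3 BF BD F2 82 8B 99.

E0 A9 8C EF A8 B4 F0 A2 B8 A7 F1 BA A9 89 C8 B9 CE 96 F0 B3 BF BD F2 82 8B 99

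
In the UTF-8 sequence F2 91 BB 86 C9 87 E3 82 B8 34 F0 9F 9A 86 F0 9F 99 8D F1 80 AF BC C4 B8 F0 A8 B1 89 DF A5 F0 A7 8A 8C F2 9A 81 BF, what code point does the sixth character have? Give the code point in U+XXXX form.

U+1F64D

Offset 0: leading byte 0xF2 = 11110010 → 4-byte char #1 = F2 91 BB 86.
Offset 4: leading byte 0xC9 = 11001001 → 2-byte char #2 = C9 87.
Offset 6: leading byte 0xE3 = 11100011 → 3-byte char #3 = E3 82 B8.
Offset 9: leading byte 0x34 = 00110100 → 1-byte char #4 = 34.
Offset 10: leading byte 0xF0 = 11110000 → 4-byte char #5 = F0 9F 9A 86.
Offset 14: leading byte 0xF0 = 11110000 → 4-byte char #6 = F0 9F 99 8D.
Leading byte 0xF0 = 11110000 matches 11110xxx → 4-byte sequence.
Byte 1: 0xF0 = 11110000, payload 000 (3 bits).
Byte 2: 0x9F = 10011111 (10xxxxxx ✓), payload 011111.
Byte 3: 0x99 = 10011001 (10xxxxxx ✓), payload 011001.
Byte 4: 0x8D = 10001101 (10xxxxxx ✓), payload 001101.
Concatenate: 000011111011001001101 = 0x1F64D (21 bits → U+1F64D).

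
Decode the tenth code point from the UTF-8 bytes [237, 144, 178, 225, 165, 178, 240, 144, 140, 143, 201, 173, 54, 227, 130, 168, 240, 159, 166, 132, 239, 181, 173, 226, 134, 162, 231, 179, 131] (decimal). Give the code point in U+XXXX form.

Offset 0: leading byte 0xED = 11101101 → 3-byte char #1 = ED 90 B2.
Offset 3: leading byte 0xE1 = 11100001 → 3-byte char #2 = E1 A5 B2.
Offset 6: leading byte 0xF0 = 11110000 → 4-byte char #3 = F0 90 8C 8F.
Offset 10: leading byte 0xC9 = 11001001 → 2-byte char #4 = C9 AD.
Offset 12: leading byte 0x36 = 00110110 → 1-byte char #5 = 36.
Offset 13: leading byte 0xE3 = 11100011 → 3-byte char #6 = E3 82 A8.
Offset 16: leading byte 0xF0 = 11110000 → 4-byte char #7 = F0 9F A6 84.
Offset 20: leading byte 0xEF = 11101111 → 3-byte char #8 = EF B5 AD.
Offset 23: leading byte 0xE2 = 11100010 → 3-byte char #9 = E2 86 A2.
Offset 26: leading byte 0xE7 = 11100111 → 3-byte char #10 = E7 B3 83.
Leading byte 0xE7 = 11100111 matches 1110xxxx → 3-byte sequence.
Byte 1: 0xE7 = 11100111, payload 0111 (4 bits).
Byte 2: 0xB3 = 10110011 (10xxxxxx ✓), payload 110011.
Byte 3: 0x83 = 10000011 (10xxxxxx ✓), payload 000011.
Concatenate: 0111110011000011 = 0x7CC3 (16 bits → U+7CC3).

U+7CC3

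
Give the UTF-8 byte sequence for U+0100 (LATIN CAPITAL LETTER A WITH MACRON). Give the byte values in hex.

C4 80

U+0100 = 0x100 = 256 decimal. In range U+0080–U+07FF → 2-byte form: 110xxxxx 10xxxxxx.
Binary (11 bits): 00100000000.
Split 5+6: 00100 | 000000.
Byte 1: 11000100 = 0xC4.
Byte 2: 10000000 = 0x80.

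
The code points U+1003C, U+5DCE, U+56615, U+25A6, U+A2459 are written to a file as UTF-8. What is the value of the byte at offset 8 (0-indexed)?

U+1003C → 4-byte form F0 90 80 BC at offsets 0–3.
U+5DCE → 3-byte form E5 B7 8E at offsets 4–6.
U+56615 → 4-byte form F1 96 98 95 at offsets 7–10.
Offset 8 falls in char 3's range; it's byte 2 of F1 96 98 95 = 0x96.

0x96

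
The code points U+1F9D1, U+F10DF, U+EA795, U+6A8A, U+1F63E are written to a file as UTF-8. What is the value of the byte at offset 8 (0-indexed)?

U+1F9D1 → 4-byte form F0 9F A7 91 at offsets 0–3.
U+F10DF → 4-byte form F3 B1 83 9F at offsets 4–7.
U+EA795 → 4-byte form F3 AA 9E 95 at offsets 8–11.
Offset 8 falls in char 3's range; it's byte 1 of F3 AA 9E 95 = 0xF3.

0xF3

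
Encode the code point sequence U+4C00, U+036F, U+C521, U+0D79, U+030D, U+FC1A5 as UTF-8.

E4 B0 80 CD AF EC 94 A1 E0 B5 B9 CC 8D F3 BC 86 A5

U+4C00: 3-byte form → E4 B0 80.
U+036F: 2-byte form → CD AF.
U+C521: 3-byte form → EC 94 A1.
U+0D79: 3-byte form → E0 B5 B9.
U+030D: 2-byte form → CC 8D.
U+FC1A5: 4-byte form → F3 BC 86 A5.
Concatenated (17 bytes): E4 B0 80 CD AF EC 94 A1 E0 B5 B9 CC 8D F3 BC 86 A5.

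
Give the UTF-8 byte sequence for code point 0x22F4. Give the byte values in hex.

E2 8B B4

U+22F4 = 0x22F4 = 8948 decimal. In range U+0800–U+FFFF → 3-byte form: 1110xxxx 10xxxxxx 10xxxxxx.
Binary (16 bits): 0010001011110100.
Split 4+6+6: 0010 | 001011 | 110100.
Byte 1: 11100010 = 0xE2.
Byte 2: 10001011 = 0x8B.
Byte 3: 10110100 = 0xB4.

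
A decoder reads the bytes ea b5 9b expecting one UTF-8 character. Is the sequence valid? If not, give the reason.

valid

Leading byte 0xEA = 11101010 → 3-byte form.
Continuation bytes 0xB5=10110101, 0x9B=10011011 all match 10xxxxxx.
Decoded value 0xAD5B is ≥ 0x800 (shortest form) and not a surrogate.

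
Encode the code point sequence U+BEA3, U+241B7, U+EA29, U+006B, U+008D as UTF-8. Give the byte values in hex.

U+BEA3: 3-byte form → EB BA A3.
U+241B7: 4-byte form → F0 A4 86 B7.
U+EA29: 3-byte form → EE A8 A9.
U+006B: 1-byte form → 6B.
U+008D: 2-byte form → C2 8D.
Concatenated (13 bytes): EB BA A3 F0 A4 86 B7 EE A8 A9 6B C2 8D.

EB BA A3 F0 A4 86 B7 EE A8 A9 6B C2 8D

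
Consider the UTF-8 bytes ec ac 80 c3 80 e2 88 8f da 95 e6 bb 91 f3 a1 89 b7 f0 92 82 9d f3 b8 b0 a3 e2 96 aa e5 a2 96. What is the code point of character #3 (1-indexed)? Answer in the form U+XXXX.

U+220F

Offset 0: leading byte 0xEC = 11101100 → 3-byte char #1 = EC AC 80.
Offset 3: leading byte 0xC3 = 11000011 → 2-byte char #2 = C3 80.
Offset 5: leading byte 0xE2 = 11100010 → 3-byte char #3 = E2 88 8F.
Leading byte 0xE2 = 11100010 matches 1110xxxx → 3-byte sequence.
Byte 1: 0xE2 = 11100010, payload 0010 (4 bits).
Byte 2: 0x88 = 10001000 (10xxxxxx ✓), payload 001000.
Byte 3: 0x8F = 10001111 (10xxxxxx ✓), payload 001111.
Concatenate: 0010001000001111 = 0x220F (16 bits → U+220F).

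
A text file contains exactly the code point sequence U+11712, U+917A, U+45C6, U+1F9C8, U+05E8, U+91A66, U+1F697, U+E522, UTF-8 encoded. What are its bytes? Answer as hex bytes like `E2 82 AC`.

F0 91 9C 92 E9 85 BA E4 97 86 F0 9F A7 88 D7 A8 F2 91 A9 A6 F0 9F 9A 97 EE 94 A2

U+11712: 4-byte form → F0 91 9C 92.
U+917A: 3-byte form → E9 85 BA.
U+45C6: 3-byte form → E4 97 86.
U+1F9C8: 4-byte form → F0 9F A7 88.
U+05E8: 2-byte form → D7 A8.
U+91A66: 4-byte form → F2 91 A9 A6.
U+1F697: 4-byte form → F0 9F 9A 97.
U+E522: 3-byte form → EE 94 A2.
Concatenated (27 bytes): F0 91 9C 92 E9 85 BA E4 97 86 F0 9F A7 88 D7 A8 F2 91 A9 A6 F0 9F 9A 97 EE 94 A2.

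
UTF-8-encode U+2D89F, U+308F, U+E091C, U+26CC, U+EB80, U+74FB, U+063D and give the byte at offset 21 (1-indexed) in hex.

1-indexed offset 21 is 0-indexed offset 20.
U+2D89F → 4-byte form F0 AD A2 9F at offsets 0–3.
U+308F → 3-byte form E3 82 8F at offsets 4–6.
U+E091C → 4-byte form F3 A0 A4 9C at offsets 7–10.
U+26CC → 3-byte form E2 9B 8C at offsets 11–13.
U+EB80 → 3-byte form EE AE 80 at offsets 14–16.
U+74FB → 3-byte form E7 93 BB at offsets 17–19.
U+063D → 2-byte form D8 BD at offsets 20–21.
Offset 20 falls in char 7's range; it's byte 1 of D8 BD = 0xD8.

0xD8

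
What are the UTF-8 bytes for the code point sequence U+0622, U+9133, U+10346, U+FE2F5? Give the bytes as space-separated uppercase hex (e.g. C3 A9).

D8 A2 E9 84 B3 F0 90 8D 86 F3 BE 8B B5

U+0622: 2-byte form → D8 A2.
U+9133: 3-byte form → E9 84 B3.
U+10346: 4-byte form → F0 90 8D 86.
U+FE2F5: 4-byte form → F3 BE 8B B5.
Concatenated (13 bytes): D8 A2 E9 84 B3 F0 90 8D 86 F3 BE 8B B5.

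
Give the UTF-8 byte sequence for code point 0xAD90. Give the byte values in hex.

EA B6 90

U+AD90 = 0xAD90 = 44432 decimal. In range U+0800–U+FFFF → 3-byte form: 1110xxxx 10xxxxxx 10xxxxxx.
Binary (16 bits): 1010110110010000.
Split 4+6+6: 1010 | 110110 | 010000.
Byte 1: 11101010 = 0xEA.
Byte 2: 10110110 = 0xB6.
Byte 3: 10010000 = 0x90.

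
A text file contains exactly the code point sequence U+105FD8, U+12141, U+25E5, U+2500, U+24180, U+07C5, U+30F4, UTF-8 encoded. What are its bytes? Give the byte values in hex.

U+105FD8: 4-byte form → F4 85 BF 98.
U+12141: 4-byte form → F0 92 85 81.
U+25E5: 3-byte form → E2 97 A5.
U+2500: 3-byte form → E2 94 80.
U+24180: 4-byte form → F0 A4 86 80.
U+07C5: 2-byte form → DF 85.
U+30F4: 3-byte form → E3 83 B4.
Concatenated (23 bytes): F4 85 BF 98 F0 92 85 81 E2 97 A5 E2 94 80 F0 A4 86 80 DF 85 E3 83 B4.

F4 85 BF 98 F0 92 85 81 E2 97 A5 E2 94 80 F0 A4 86 80 DF 85 E3 83 B4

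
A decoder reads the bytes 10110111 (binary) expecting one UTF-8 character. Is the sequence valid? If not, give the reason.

invalid (continuation byte with no leading byte)

Byte 0xB7 = 10110111 has the form 10xxxxxx — a continuation byte — but there is no preceding leading byte.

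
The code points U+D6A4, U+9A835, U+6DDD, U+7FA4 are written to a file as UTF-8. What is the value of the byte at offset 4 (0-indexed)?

0x9A

U+D6A4 → 3-byte form ED 9A A4 at offsets 0–2.
U+9A835 → 4-byte form F2 9A A0 B5 at offsets 3–6.
Offset 4 falls in char 2's range; it's byte 2 of F2 9A A0 B5 = 0x9A.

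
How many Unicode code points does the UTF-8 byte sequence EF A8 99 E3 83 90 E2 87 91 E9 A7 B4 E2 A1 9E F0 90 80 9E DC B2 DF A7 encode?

8

Byte at offset 0: 0xEF = 11101111 → 3-byte char (#1). Advance 3.
Byte at offset 3: 0xE3 = 11100011 → 3-byte char (#2). Advance 3.
Byte at offset 6: 0xE2 = 11100010 → 3-byte char (#3). Advance 3.
Byte at offset 9: 0xE9 = 11101001 → 3-byte char (#4). Advance 3.
Byte at offset 12: 0xE2 = 11100010 → 3-byte char (#5). Advance 3.
Byte at offset 15: 0xF0 = 11110000 → 4-byte char (#6). Advance 4.
Byte at offset 19: 0xDC = 11011100 → 2-byte char (#7). Advance 2.
Byte at offset 21: 0xDF = 11011111 → 2-byte char (#8). Advance 2.
Reached end at offset 23 after 8 code points.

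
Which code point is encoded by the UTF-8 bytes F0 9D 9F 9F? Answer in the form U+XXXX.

Leading byte 0xF0 = 11110000 matches 11110xxx → 4-byte sequence.
Byte 1: 0xF0 = 11110000, payload 000 (3 bits).
Byte 2: 0x9D = 10011101 (10xxxxxx ✓), payload 011101.
Byte 3: 0x9F = 10011111 (10xxxxxx ✓), payload 011111.
Byte 4: 0x9F = 10011111 (10xxxxxx ✓), payload 011111.
Concatenate: 000011101011111011111 = 0x1D7DF (21 bits → U+1D7DF).

U+1D7DF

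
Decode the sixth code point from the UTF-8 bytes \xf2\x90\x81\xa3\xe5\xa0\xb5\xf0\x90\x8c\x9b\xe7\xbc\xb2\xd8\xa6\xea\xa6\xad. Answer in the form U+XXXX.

Offset 0: leading byte 0xF2 = 11110010 → 4-byte char #1 = F2 90 81 A3.
Offset 4: leading byte 0xE5 = 11100101 → 3-byte char #2 = E5 A0 B5.
Offset 7: leading byte 0xF0 = 11110000 → 4-byte char #3 = F0 90 8C 9B.
Offset 11: leading byte 0xE7 = 11100111 → 3-byte char #4 = E7 BC B2.
Offset 14: leading byte 0xD8 = 11011000 → 2-byte char #5 = D8 A6.
Offset 16: leading byte 0xEA = 11101010 → 3-byte char #6 = EA A6 AD.
Leading byte 0xEA = 11101010 matches 1110xxxx → 3-byte sequence.
Byte 1: 0xEA = 11101010, payload 1010 (4 bits).
Byte 2: 0xA6 = 10100110 (10xxxxxx ✓), payload 100110.
Byte 3: 0xAD = 10101101 (10xxxxxx ✓), payload 101101.
Concatenate: 1010100110101101 = 0xA9AD (16 bits → U+A9AD).

U+A9AD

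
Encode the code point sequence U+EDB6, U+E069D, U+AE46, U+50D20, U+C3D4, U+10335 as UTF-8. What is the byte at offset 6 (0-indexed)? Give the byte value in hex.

U+EDB6 → 3-byte form EE B6 B6 at offsets 0–2.
U+E069D → 4-byte form F3 A0 9A 9D at offsets 3–6.
Offset 6 falls in char 2's range; it's byte 4 of F3 A0 9A 9D = 0x9D.

0x9D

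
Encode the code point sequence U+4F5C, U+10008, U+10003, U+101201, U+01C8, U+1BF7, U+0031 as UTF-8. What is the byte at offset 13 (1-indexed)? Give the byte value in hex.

1-indexed offset 13 is 0-indexed offset 12.
U+4F5C → 3-byte form E4 BD 9C at offsets 0–2.
U+10008 → 4-byte form F0 90 80 88 at offsets 3–6.
U+10003 → 4-byte form F0 90 80 83 at offsets 7–10.
U+101201 → 4-byte form F4 81 88 81 at offsets 11–14.
Offset 12 falls in char 4's range; it's byte 2 of F4 81 88 81 = 0x81.

0x81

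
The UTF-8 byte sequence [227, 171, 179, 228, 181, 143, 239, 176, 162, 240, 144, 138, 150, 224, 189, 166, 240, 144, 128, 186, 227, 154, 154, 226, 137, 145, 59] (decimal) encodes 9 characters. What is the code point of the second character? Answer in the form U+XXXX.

Offset 0: leading byte 0xE3 = 11100011 → 3-byte char #1 = E3 AB B3.
Offset 3: leading byte 0xE4 = 11100100 → 3-byte char #2 = E4 B5 8F.
Leading byte 0xE4 = 11100100 matches 1110xxxx → 3-byte sequence.
Byte 1: 0xE4 = 11100100, payload 0100 (4 bits).
Byte 2: 0xB5 = 10110101 (10xxxxxx ✓), payload 110101.
Byte 3: 0x8F = 10001111 (10xxxxxx ✓), payload 001111.
Concatenate: 0100110101001111 = 0x4D4F (16 bits → U+4D4F).

U+4D4F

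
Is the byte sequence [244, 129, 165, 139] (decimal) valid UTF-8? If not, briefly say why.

valid

Leading byte 0xF4 = 11110100 → 4-byte form.
Continuation bytes 0x81=10000001, 0xA5=10100101, 0x8B=10001011 all match 10xxxxxx.
Decoded value 0x10194B is ≥ 0x10000 (shortest form) and not a surrogate.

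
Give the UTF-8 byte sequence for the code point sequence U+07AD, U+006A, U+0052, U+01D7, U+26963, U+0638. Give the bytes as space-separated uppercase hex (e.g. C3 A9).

DE AD 6A 52 C7 97 F0 A6 A5 A3 D8 B8

U+07AD: 2-byte form → DE AD.
U+006A: 1-byte form → 6A.
U+0052: 1-byte form → 52.
U+01D7: 2-byte form → C7 97.
U+26963: 4-byte form → F0 A6 A5 A3.
U+0638: 2-byte form → D8 B8.
Concatenated (12 bytes): DE AD 6A 52 C7 97 F0 A6 A5 A3 D8 B8.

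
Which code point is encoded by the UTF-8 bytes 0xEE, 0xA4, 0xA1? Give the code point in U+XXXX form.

Leading byte 0xEE = 11101110 matches 1110xxxx → 3-byte sequence.
Byte 1: 0xEE = 11101110, payload 1110 (4 bits).
Byte 2: 0xA4 = 10100100 (10xxxxxx ✓), payload 100100.
Byte 3: 0xA1 = 10100001 (10xxxxxx ✓), payload 100001.
Concatenate: 1110100100100001 = 0xE921 (16 bits → U+E921).

U+E921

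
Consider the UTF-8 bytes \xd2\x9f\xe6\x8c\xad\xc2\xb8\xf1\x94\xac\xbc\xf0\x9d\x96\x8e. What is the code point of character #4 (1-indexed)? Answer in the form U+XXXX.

Offset 0: leading byte 0xD2 = 11010010 → 2-byte char #1 = D2 9F.
Offset 2: leading byte 0xE6 = 11100110 → 3-byte char #2 = E6 8C AD.
Offset 5: leading byte 0xC2 = 11000010 → 2-byte char #3 = C2 B8.
Offset 7: leading byte 0xF1 = 11110001 → 4-byte char #4 = F1 94 AC BC.
Leading byte 0xF1 = 11110001 matches 11110xxx → 4-byte sequence.
Byte 1: 0xF1 = 11110001, payload 001 (3 bits).
Byte 2: 0x94 = 10010100 (10xxxxxx ✓), payload 010100.
Byte 3: 0xAC = 10101100 (10xxxxxx ✓), payload 101100.
Byte 4: 0xBC = 10111100 (10xxxxxx ✓), payload 111100.
Concatenate: 001010100101100111100 = 0x54B3C (21 bits → U+54B3C).

U+54B3C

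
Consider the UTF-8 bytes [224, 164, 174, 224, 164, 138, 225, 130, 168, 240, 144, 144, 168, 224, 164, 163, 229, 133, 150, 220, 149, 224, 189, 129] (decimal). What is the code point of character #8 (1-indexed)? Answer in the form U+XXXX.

U+0F41

Offset 0: leading byte 0xE0 = 11100000 → 3-byte char #1 = E0 A4 AE.
Offset 3: leading byte 0xE0 = 11100000 → 3-byte char #2 = E0 A4 8A.
Offset 6: leading byte 0xE1 = 11100001 → 3-byte char #3 = E1 82 A8.
Offset 9: leading byte 0xF0 = 11110000 → 4-byte char #4 = F0 90 90 A8.
Offset 13: leading byte 0xE0 = 11100000 → 3-byte char #5 = E0 A4 A3.
Offset 16: leading byte 0xE5 = 11100101 → 3-byte char #6 = E5 85 96.
Offset 19: leading byte 0xDC = 11011100 → 2-byte char #7 = DC 95.
Offset 21: leading byte 0xE0 = 11100000 → 3-byte char #8 = E0 BD 81.
Leading byte 0xE0 = 11100000 matches 1110xxxx → 3-byte sequence.
Byte 1: 0xE0 = 11100000, payload 0000 (4 bits).
Byte 2: 0xBD = 10111101 (10xxxxxx ✓), payload 111101.
Byte 3: 0x81 = 10000001 (10xxxxxx ✓), payload 000001.
Concatenate: 0000111101000001 = 0xF41 (16 bits → U+0F41).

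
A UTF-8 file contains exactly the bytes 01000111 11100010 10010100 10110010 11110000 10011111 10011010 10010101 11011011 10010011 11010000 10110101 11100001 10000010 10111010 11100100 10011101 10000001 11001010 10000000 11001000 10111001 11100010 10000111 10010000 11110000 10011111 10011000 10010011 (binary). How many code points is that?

11

Byte at offset 0: 0x47 = 01000111 → 1-byte char (#1). Advance 1.
Byte at offset 1: 0xE2 = 11100010 → 3-byte char (#2). Advance 3.
Byte at offset 4: 0xF0 = 11110000 → 4-byte char (#3). Advance 4.
Byte at offset 8: 0xDB = 11011011 → 2-byte char (#4). Advance 2.
Byte at offset 10: 0xD0 = 11010000 → 2-byte char (#5). Advance 2.
Byte at offset 12: 0xE1 = 11100001 → 3-byte char (#6). Advance 3.
Byte at offset 15: 0xE4 = 11100100 → 3-byte char (#7). Advance 3.
Byte at offset 18: 0xCA = 11001010 → 2-byte char (#8). Advance 2.
Byte at offset 20: 0xC8 = 11001000 → 2-byte char (#9). Advance 2.
Byte at offset 22: 0xE2 = 11100010 → 3-byte char (#10). Advance 3.
Byte at offset 25: 0xF0 = 11110000 → 4-byte char (#11). Advance 4.
Reached end at offset 29 after 11 code points.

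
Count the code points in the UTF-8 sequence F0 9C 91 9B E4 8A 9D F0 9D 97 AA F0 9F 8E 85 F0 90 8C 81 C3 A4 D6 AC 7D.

Byte at offset 0: 0xF0 = 11110000 → 4-byte char (#1). Advance 4.
Byte at offset 4: 0xE4 = 11100100 → 3-byte char (#2). Advance 3.
Byte at offset 7: 0xF0 = 11110000 → 4-byte char (#3). Advance 4.
Byte at offset 11: 0xF0 = 11110000 → 4-byte char (#4). Advance 4.
Byte at offset 15: 0xF0 = 11110000 → 4-byte char (#5). Advance 4.
Byte at offset 19: 0xC3 = 11000011 → 2-byte char (#6). Advance 2.
Byte at offset 21: 0xD6 = 11010110 → 2-byte char (#7). Advance 2.
Byte at offset 23: 0x7D = 01111101 → 1-byte char (#8). Advance 1.
Reached end at offset 24 after 8 code points.

8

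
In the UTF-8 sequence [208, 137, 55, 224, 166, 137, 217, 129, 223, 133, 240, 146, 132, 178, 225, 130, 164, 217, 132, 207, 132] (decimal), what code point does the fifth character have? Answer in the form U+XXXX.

U+07C5

Offset 0: leading byte 0xD0 = 11010000 → 2-byte char #1 = D0 89.
Offset 2: leading byte 0x37 = 00110111 → 1-byte char #2 = 37.
Offset 3: leading byte 0xE0 = 11100000 → 3-byte char #3 = E0 A6 89.
Offset 6: leading byte 0xD9 = 11011001 → 2-byte char #4 = D9 81.
Offset 8: leading byte 0xDF = 11011111 → 2-byte char #5 = DF 85.
Leading byte 0xDF = 11011111 matches 110xxxxx → 2-byte sequence.
Byte 1: 0xDF = 11011111, payload 11111 (5 bits).
Byte 2: 0x85 = 10000101 (10xxxxxx ✓), payload 000101.
Concatenate: 11111000101 = 0x7C5 (11 bits → U+07C5).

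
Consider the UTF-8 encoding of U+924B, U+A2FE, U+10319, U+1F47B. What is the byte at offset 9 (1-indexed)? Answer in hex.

1-indexed offset 9 is 0-indexed offset 8.
U+924B → 3-byte form E9 89 8B at offsets 0–2.
U+A2FE → 3-byte form EA 8B BE at offsets 3–5.
U+10319 → 4-byte form F0 90 8C 99 at offsets 6–9.
Offset 8 falls in char 3's range; it's byte 3 of F0 90 8C 99 = 0x8C.

0x8C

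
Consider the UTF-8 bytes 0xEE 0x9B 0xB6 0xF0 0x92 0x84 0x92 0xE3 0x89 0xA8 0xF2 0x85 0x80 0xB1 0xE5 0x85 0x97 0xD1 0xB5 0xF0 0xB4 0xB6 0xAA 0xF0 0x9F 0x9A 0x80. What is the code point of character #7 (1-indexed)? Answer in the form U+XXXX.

U+34DAA

Offset 0: leading byte 0xEE = 11101110 → 3-byte char #1 = EE 9B B6.
Offset 3: leading byte 0xF0 = 11110000 → 4-byte char #2 = F0 92 84 92.
Offset 7: leading byte 0xE3 = 11100011 → 3-byte char #3 = E3 89 A8.
Offset 10: leading byte 0xF2 = 11110010 → 4-byte char #4 = F2 85 80 B1.
Offset 14: leading byte 0xE5 = 11100101 → 3-byte char #5 = E5 85 97.
Offset 17: leading byte 0xD1 = 11010001 → 2-byte char #6 = D1 B5.
Offset 19: leading byte 0xF0 = 11110000 → 4-byte char #7 = F0 B4 B6 AA.
Leading byte 0xF0 = 11110000 matches 11110xxx → 4-byte sequence.
Byte 1: 0xF0 = 11110000, payload 000 (3 bits).
Byte 2: 0xB4 = 10110100 (10xxxxxx ✓), payload 110100.
Byte 3: 0xB6 = 10110110 (10xxxxxx ✓), payload 110110.
Byte 4: 0xAA = 10101010 (10xxxxxx ✓), payload 101010.
Concatenate: 000110100110110101010 = 0x34DAA (21 bits → U+34DAA).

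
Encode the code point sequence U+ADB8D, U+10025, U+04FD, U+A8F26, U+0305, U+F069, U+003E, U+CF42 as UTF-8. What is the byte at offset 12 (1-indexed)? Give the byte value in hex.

0xA8

1-indexed offset 12 is 0-indexed offset 11.
U+ADB8D → 4-byte form F2 AD AE 8D at offsets 0–3.
U+10025 → 4-byte form F0 90 80 A5 at offsets 4–7.
U+04FD → 2-byte form D3 BD at offsets 8–9.
U+A8F26 → 4-byte form F2 A8 BC A6 at offsets 10–13.
Offset 11 falls in char 4's range; it's byte 2 of F2 A8 BC A6 = 0xA8.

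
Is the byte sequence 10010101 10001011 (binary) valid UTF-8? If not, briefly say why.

invalid (continuation byte with no leading byte)

Byte 0x95 = 10010101 has the form 10xxxxxx — a continuation byte — but there is no preceding leading byte.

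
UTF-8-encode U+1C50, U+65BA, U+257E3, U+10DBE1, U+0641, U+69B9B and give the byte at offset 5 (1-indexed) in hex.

0x96

1-indexed offset 5 is 0-indexed offset 4.
U+1C50 → 3-byte form E1 B1 90 at offsets 0–2.
U+65BA → 3-byte form E6 96 BA at offsets 3–5.
Offset 4 falls in char 2's range; it's byte 2 of E6 96 BA = 0x96.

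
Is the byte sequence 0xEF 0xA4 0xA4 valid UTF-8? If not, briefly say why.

Leading byte 0xEF = 11101111 → 3-byte form.
Continuation bytes 0xA4=10100100, 0xA4=10100100 all match 10xxxxxx.
Decoded value 0xF924 is ≥ 0x800 (shortest form) and not a surrogate.

valid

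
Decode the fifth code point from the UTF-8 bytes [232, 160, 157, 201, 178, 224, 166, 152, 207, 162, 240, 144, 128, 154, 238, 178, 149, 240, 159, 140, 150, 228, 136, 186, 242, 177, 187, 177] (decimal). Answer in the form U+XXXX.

U+1001A

Offset 0: leading byte 0xE8 = 11101000 → 3-byte char #1 = E8 A0 9D.
Offset 3: leading byte 0xC9 = 11001001 → 2-byte char #2 = C9 B2.
Offset 5: leading byte 0xE0 = 11100000 → 3-byte char #3 = E0 A6 98.
Offset 8: leading byte 0xCF = 11001111 → 2-byte char #4 = CF A2.
Offset 10: leading byte 0xF0 = 11110000 → 4-byte char #5 = F0 90 80 9A.
Leading byte 0xF0 = 11110000 matches 11110xxx → 4-byte sequence.
Byte 1: 0xF0 = 11110000, payload 000 (3 bits).
Byte 2: 0x90 = 10010000 (10xxxxxx ✓), payload 010000.
Byte 3: 0x80 = 10000000 (10xxxxxx ✓), payload 000000.
Byte 4: 0x9A = 10011010 (10xxxxxx ✓), payload 011010.
Concatenate: 000010000000000011010 = 0x1001A (21 bits → U+1001A).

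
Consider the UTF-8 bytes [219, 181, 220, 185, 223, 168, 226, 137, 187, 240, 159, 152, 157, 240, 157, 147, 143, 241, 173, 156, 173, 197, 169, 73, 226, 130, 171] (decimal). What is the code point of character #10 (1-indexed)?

Offset 0: leading byte 0xDB = 11011011 → 2-byte char #1 = DB B5.
Offset 2: leading byte 0xDC = 11011100 → 2-byte char #2 = DC B9.
Offset 4: leading byte 0xDF = 11011111 → 2-byte char #3 = DF A8.
Offset 6: leading byte 0xE2 = 11100010 → 3-byte char #4 = E2 89 BB.
Offset 9: leading byte 0xF0 = 11110000 → 4-byte char #5 = F0 9F 98 9D.
Offset 13: leading byte 0xF0 = 11110000 → 4-byte char #6 = F0 9D 93 8F.
Offset 17: leading byte 0xF1 = 11110001 → 4-byte char #7 = F1 AD 9C AD.
Offset 21: leading byte 0xC5 = 11000101 → 2-byte char #8 = C5 A9.
Offset 23: leading byte 0x49 = 01001001 → 1-byte char #9 = 49.
Offset 24: leading byte 0xE2 = 11100010 → 3-byte char #10 = E2 82 AB.
Leading byte 0xE2 = 11100010 matches 1110xxxx → 3-byte sequence.
Byte 1: 0xE2 = 11100010, payload 0010 (4 bits).
Byte 2: 0x82 = 10000010 (10xxxxxx ✓), payload 000010.
Byte 3: 0xAB = 10101011 (10xxxxxx ✓), payload 101011.
Concatenate: 0010000010101011 = 0x20AB (16 bits → U+20AB).

U+20AB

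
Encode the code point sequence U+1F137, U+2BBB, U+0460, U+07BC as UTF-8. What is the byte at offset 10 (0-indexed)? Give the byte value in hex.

0xBC

U+1F137 → 4-byte form F0 9F 84 B7 at offsets 0–3.
U+2BBB → 3-byte form E2 AE BB at offsets 4–6.
U+0460 → 2-byte form D1 A0 at offsets 7–8.
U+07BC → 2-byte form DE BC at offsets 9–10.
Offset 10 falls in char 4's range; it's byte 2 of DE BC = 0xBC.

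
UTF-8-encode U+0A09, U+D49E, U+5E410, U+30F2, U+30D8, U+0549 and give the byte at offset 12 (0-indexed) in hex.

U+0A09 → 3-byte form E0 A8 89 at offsets 0–2.
U+D49E → 3-byte form ED 92 9E at offsets 3–5.
U+5E410 → 4-byte form F1 9E 90 90 at offsets 6–9.
U+30F2 → 3-byte form E3 83 B2 at offsets 10–12.
Offset 12 falls in char 4's range; it's byte 3 of E3 83 B2 = 0xB2.

0xB2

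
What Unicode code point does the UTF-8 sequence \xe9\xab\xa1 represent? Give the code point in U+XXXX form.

U+9AE1

Leading byte 0xE9 = 11101001 matches 1110xxxx → 3-byte sequence.
Byte 1: 0xE9 = 11101001, payload 1001 (4 bits).
Byte 2: 0xAB = 10101011 (10xxxxxx ✓), payload 101011.
Byte 3: 0xA1 = 10100001 (10xxxxxx ✓), payload 100001.
Concatenate: 1001101011100001 = 0x9AE1 (16 bits → U+9AE1).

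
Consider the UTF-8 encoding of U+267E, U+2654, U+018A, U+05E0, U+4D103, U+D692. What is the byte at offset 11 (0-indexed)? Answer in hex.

U+267E → 3-byte form E2 99 BE at offsets 0–2.
U+2654 → 3-byte form E2 99 94 at offsets 3–5.
U+018A → 2-byte form C6 8A at offsets 6–7.
U+05E0 → 2-byte form D7 A0 at offsets 8–9.
U+4D103 → 4-byte form F1 8D 84 83 at offsets 10–13.
Offset 11 falls in char 5's range; it's byte 2 of F1 8D 84 83 = 0x8D.

0x8D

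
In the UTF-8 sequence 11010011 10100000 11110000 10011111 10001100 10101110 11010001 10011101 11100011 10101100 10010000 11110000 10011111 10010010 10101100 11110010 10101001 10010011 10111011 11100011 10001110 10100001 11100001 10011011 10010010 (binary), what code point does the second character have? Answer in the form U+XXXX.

Offset 0: leading byte 0xD3 = 11010011 → 2-byte char #1 = D3 A0.
Offset 2: leading byte 0xF0 = 11110000 → 4-byte char #2 = F0 9F 8C AE.
Leading byte 0xF0 = 11110000 matches 11110xxx → 4-byte sequence.
Byte 1: 0xF0 = 11110000, payload 000 (3 bits).
Byte 2: 0x9F = 10011111 (10xxxxxx ✓), payload 011111.
Byte 3: 0x8C = 10001100 (10xxxxxx ✓), payload 001100.
Byte 4: 0xAE = 10101110 (10xxxxxx ✓), payload 101110.
Concatenate: 000011111001100101110 = 0x1F32E (21 bits → U+1F32E).

U+1F32E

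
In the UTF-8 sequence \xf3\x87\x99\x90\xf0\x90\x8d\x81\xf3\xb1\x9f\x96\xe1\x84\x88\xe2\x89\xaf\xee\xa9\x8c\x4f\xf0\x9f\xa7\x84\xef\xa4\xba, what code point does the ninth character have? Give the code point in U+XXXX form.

Offset 0: leading byte 0xF3 = 11110011 → 4-byte char #1 = F3 87 99 90.
Offset 4: leading byte 0xF0 = 11110000 → 4-byte char #2 = F0 90 8D 81.
Offset 8: leading byte 0xF3 = 11110011 → 4-byte char #3 = F3 B1 9F 96.
Offset 12: leading byte 0xE1 = 11100001 → 3-byte char #4 = E1 84 88.
Offset 15: leading byte 0xE2 = 11100010 → 3-byte char #5 = E2 89 AF.
Offset 18: leading byte 0xEE = 11101110 → 3-byte char #6 = EE A9 8C.
Offset 21: leading byte 0x4F = 01001111 → 1-byte char #7 = 4F.
Offset 22: leading byte 0xF0 = 11110000 → 4-byte char #8 = F0 9F A7 84.
Offset 26: leading byte 0xEF = 11101111 → 3-byte char #9 = EF A4 BA.
Leading byte 0xEF = 11101111 matches 1110xxxx → 3-byte sequence.
Byte 1: 0xEF = 11101111, payload 1111 (4 bits).
Byte 2: 0xA4 = 10100100 (10xxxxxx ✓), payload 100100.
Byte 3: 0xBA = 10111010 (10xxxxxx ✓), payload 111010.
Concatenate: 1111100100111010 = 0xF93A (16 bits → U+F93A).

U+F93A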